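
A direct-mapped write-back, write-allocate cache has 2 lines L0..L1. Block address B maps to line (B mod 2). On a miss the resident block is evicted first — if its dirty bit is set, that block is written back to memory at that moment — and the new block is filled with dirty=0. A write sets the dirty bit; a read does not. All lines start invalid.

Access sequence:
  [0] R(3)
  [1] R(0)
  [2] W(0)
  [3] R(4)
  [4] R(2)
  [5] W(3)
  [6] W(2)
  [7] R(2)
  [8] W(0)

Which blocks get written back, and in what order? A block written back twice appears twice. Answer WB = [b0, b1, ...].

0: R B3 → L1 miss [-]
1: R B0 → L0 miss [-]
2: W B0 → L0 hit [D]
3: R B4 → L0 miss wb→B0 [-]
4: R B2 → L0 miss [-]
5: W B3 → L1 hit [D]
6: W B2 → L0 hit [D]
7: R B2 → L0 hit [D]
8: W B0 → L0 miss wb→B2 [D]

WB = [0, 2]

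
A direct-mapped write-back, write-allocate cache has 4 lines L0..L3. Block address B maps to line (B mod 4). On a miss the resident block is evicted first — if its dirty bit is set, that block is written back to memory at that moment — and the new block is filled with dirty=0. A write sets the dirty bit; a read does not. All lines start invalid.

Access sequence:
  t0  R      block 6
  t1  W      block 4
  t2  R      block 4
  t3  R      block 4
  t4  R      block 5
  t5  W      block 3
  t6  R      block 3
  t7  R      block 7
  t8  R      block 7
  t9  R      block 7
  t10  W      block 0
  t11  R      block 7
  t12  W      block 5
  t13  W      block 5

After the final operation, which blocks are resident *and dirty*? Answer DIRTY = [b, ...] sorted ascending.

DIRTY = [0, 5]

0: R B6 -> L2 miss  d=-]
1: W B4 -> L0 miss  d=D]
2: R B4 -> L0 hit  d=D]
3: R B4 -> L0 hit  d=D]
4: R B5 -> L1 miss  d=-]
5: W B3 -> L3 miss  d=D]
6: R B3 -> L3 hit  d=D]
7: R B7 -> L3 miss wb->B3  d=-]
8: R B7 -> L3 hit  d=-]
9: R B7 -> L3 hit  d=-]
10: W B0 -> L0 miss wb->B4  d=D]
11: R B7 -> L3 hit  d=-]
12: W B5 -> L1 hit  d=D]
13: W B5 -> L1 hit  d=D]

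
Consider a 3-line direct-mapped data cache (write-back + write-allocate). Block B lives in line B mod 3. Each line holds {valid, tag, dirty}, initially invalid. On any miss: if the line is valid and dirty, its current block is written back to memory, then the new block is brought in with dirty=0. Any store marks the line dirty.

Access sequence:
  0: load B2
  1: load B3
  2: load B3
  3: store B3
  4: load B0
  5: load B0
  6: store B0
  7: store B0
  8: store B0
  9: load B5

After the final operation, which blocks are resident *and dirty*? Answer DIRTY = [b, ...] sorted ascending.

0: R B2 → L2 miss [-]
1: R B3 → L0 miss [-]
2: R B3 → L0 hit [-]
3: W B3 → L0 hit [D]
4: R B0 → L0 miss wb→B3 [-]
5: R B0 → L0 hit [-]
6: W B0 → L0 hit [D]
7: W B0 → L0 hit [D]
8: W B0 → L0 hit [D]
9: R B5 → L2 miss [-]

DIRTY = [0]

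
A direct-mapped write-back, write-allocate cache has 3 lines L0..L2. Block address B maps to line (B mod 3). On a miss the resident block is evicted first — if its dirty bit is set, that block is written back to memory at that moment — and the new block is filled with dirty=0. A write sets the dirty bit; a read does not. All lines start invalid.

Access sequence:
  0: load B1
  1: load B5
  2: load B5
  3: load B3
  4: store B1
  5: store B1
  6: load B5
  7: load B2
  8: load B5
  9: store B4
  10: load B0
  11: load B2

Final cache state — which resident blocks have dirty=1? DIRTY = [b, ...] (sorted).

  0 | R B1 → L1 miss [-]
  1 | R B5 → L2 miss [-]
  2 | R B5 → L2 hit [-]
  3 | R B3 → L0 miss [-]
  4 | W B1 → L1 hit [D]
  5 | W B1 → L1 hit [D]
  6 | R B5 → L2 hit [-]
  7 | R B2 → L2 miss [-]
  8 | R B5 → L2 miss [-]
  9 | W B4 → L1 miss wb→B1 [D]
  10 | R B0 → L0 miss [-]
  11 | R B2 → L2 miss [-]

DIRTY = [4]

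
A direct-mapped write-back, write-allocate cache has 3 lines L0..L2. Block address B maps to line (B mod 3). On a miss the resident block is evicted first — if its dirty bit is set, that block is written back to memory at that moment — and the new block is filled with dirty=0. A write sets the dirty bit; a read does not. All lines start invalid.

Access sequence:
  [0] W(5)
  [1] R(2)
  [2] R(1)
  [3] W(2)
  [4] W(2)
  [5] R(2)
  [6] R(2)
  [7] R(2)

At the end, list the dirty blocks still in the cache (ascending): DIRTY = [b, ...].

0: W B5 -> L2 miss  d=D]
1: R B2 -> L2 miss wb->B5  d=-]
2: R B1 -> L1 miss  d=-]
3: W B2 -> L2 hit  d=D]
4: W B2 -> L2 hit  d=D]
5: R B2 -> L2 hit  d=D]
6: R B2 -> L2 hit  d=D]
7: R B2 -> L2 hit  d=D]

DIRTY = [2]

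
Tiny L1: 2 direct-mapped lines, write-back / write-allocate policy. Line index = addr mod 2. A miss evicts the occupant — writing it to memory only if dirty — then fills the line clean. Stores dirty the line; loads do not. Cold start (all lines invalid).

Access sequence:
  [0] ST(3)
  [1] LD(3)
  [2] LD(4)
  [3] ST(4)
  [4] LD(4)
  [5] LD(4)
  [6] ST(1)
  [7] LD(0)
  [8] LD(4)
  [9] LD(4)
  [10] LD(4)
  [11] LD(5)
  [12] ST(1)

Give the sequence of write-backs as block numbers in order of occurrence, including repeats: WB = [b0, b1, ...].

  0 | W B3 → L1 miss [D]
  1 | R B3 → L1 hit [D]
  2 | R B4 → L0 miss [-]
  3 | W B4 → L0 hit [D]
  4 | R B4 → L0 hit [D]
  5 | R B4 → L0 hit [D]
  6 | W B1 → L1 miss wb→B3 [D]
  7 | R B0 → L0 miss wb→B4 [-]
  8 | R B4 → L0 miss [-]
  9 | R B4 → L0 hit [-]
  10 | R B4 → L0 hit [-]
  11 | R B5 → L1 miss wb→B1 [-]
  12 | W B1 → L1 miss [D]

WB = [3, 4, 1]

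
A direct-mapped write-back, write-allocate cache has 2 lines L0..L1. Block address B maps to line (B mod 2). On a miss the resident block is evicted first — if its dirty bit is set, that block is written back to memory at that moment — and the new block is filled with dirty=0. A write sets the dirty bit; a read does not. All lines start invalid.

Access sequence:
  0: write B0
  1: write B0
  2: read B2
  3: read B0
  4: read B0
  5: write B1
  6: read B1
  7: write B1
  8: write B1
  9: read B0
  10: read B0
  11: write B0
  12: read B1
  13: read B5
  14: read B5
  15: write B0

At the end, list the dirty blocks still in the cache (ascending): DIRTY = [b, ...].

DIRTY = [0]

  0 | W B0 → L0 miss [D]
  1 | W B0 → L0 hit [D]
  2 | R B2 → L0 miss wb→B0 [-]
  3 | R B0 → L0 miss [-]
  4 | R B0 → L0 hit [-]
  5 | W B1 → L1 miss [D]
  6 | R B1 → L1 hit [D]
  7 | W B1 → L1 hit [D]
  8 | W B1 → L1 hit [D]
  9 | R B0 → L0 hit [-]
  10 | R B0 → L0 hit [-]
  11 | W B0 → L0 hit [D]
  12 | R B1 → L1 hit [D]
  13 | R B5 → L1 miss wb→B1 [-]
  14 | R B5 → L1 hit [-]
  15 | W B0 → L0 hit [D]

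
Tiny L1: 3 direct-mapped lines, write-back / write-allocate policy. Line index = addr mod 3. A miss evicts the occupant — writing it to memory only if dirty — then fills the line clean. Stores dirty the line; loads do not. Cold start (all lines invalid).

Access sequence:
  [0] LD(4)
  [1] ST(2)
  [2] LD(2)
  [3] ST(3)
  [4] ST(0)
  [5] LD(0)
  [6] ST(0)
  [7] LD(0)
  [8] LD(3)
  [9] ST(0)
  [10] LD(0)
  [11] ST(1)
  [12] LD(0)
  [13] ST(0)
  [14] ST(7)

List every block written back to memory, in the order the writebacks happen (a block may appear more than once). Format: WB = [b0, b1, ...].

0: R B4 -> L1 miss  d=-]
1: W B2 -> L2 miss  d=D]
2: R B2 -> L2 hit  d=D]
3: W B3 -> L0 miss  d=D]
4: W B0 -> L0 miss wb->B3  d=D]
5: R B0 -> L0 hit  d=D]
6: W B0 -> L0 hit  d=D]
7: R B0 -> L0 hit  d=D]
8: R B3 -> L0 miss wb->B0  d=-]
9: W B0 -> L0 miss  d=D]
10: R B0 -> L0 hit  d=D]
11: W B1 -> L1 miss  d=D]
12: R B0 -> L0 hit  d=D]
13: W B0 -> L0 hit  d=D]
14: W B7 -> L1 miss wb->B1  d=D]

WB = [3, 0, 1]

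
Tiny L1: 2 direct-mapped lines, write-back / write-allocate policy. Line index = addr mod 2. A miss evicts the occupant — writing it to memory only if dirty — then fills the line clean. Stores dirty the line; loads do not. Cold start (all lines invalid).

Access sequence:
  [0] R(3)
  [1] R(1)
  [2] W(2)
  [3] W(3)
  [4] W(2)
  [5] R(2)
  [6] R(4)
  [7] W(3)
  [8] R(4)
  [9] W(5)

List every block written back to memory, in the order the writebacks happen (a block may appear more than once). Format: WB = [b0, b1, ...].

  0 | R B3 → L1 miss [-]
  1 | R B1 → L1 miss [-]
  2 | W B2 → L0 miss [D]
  3 | W B3 → L1 miss [D]
  4 | W B2 → L0 hit [D]
  5 | R B2 → L0 hit [D]
  6 | R B4 → L0 miss wb→B2 [-]
  7 | W B3 → L1 hit [D]
  8 | R B4 → L0 hit [-]
  9 | W B5 → L1 miss wb→B3 [D]

WB = [2, 3]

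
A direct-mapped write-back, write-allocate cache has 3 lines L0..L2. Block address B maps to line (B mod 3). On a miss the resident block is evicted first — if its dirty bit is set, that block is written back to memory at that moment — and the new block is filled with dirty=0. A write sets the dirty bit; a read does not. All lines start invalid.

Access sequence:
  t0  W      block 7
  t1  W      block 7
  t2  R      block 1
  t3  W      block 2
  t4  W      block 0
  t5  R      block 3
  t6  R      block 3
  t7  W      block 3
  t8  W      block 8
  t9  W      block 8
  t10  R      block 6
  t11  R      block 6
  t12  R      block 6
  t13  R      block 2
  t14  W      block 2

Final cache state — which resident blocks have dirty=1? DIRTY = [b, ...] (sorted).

0: W B7 -> L1 miss  d=D]
1: W B7 -> L1 hit  d=D]
2: R B1 -> L1 miss wb->B7  d=-]
3: W B2 -> L2 miss  d=D]
4: W B0 -> L0 miss  d=D]
5: R B3 -> L0 miss wb->B0  d=-]
6: R B3 -> L0 hit  d=-]
7: W B3 -> L0 hit  d=D]
8: W B8 -> L2 miss wb->B2  d=D]
9: W B8 -> L2 hit  d=D]
10: R B6 -> L0 miss wb->B3  d=-]
11: R B6 -> L0 hit  d=-]
12: R B6 -> L0 hit  d=-]
13: R B2 -> L2 miss wb->B8  d=-]
14: W B2 -> L2 hit  d=D]

DIRTY = [2]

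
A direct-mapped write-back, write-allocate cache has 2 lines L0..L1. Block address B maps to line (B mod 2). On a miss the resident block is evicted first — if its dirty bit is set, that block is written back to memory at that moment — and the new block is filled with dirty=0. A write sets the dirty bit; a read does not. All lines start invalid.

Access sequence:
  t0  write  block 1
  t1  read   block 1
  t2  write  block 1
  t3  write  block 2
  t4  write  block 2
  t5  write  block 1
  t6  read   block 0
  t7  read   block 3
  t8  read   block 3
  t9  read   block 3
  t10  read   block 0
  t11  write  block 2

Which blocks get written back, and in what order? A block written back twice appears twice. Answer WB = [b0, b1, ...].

WB = [2, 1]

0: W B1 → L1 miss [D]
1: R B1 → L1 hit [D]
2: W B1 → L1 hit [D]
3: W B2 → L0 miss [D]
4: W B2 → L0 hit [D]
5: W B1 → L1 hit [D]
6: R B0 → L0 miss wb→B2 [-]
7: R B3 → L1 miss wb→B1 [-]
8: R B3 → L1 hit [-]
9: R B3 → L1 hit [-]
10: R B0 → L0 hit [-]
11: W B2 → L0 miss [D]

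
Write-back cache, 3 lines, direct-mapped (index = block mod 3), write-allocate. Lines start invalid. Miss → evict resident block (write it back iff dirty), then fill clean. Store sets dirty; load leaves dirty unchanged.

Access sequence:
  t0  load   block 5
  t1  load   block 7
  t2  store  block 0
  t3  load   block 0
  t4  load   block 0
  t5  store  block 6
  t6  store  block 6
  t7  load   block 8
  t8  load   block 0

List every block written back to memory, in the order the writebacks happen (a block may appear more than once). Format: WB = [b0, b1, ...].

0: R B5 -> L2 miss  d=-]
1: R B7 -> L1 miss  d=-]
2: W B0 -> L0 miss  d=D]
3: R B0 -> L0 hit  d=D]
4: R B0 -> L0 hit  d=D]
5: W B6 -> L0 miss wb->B0  d=D]
6: W B6 -> L0 hit  d=D]
7: R B8 -> L2 miss  d=-]
8: R B0 -> L0 miss wb->B6  d=-]

WB = [0, 6]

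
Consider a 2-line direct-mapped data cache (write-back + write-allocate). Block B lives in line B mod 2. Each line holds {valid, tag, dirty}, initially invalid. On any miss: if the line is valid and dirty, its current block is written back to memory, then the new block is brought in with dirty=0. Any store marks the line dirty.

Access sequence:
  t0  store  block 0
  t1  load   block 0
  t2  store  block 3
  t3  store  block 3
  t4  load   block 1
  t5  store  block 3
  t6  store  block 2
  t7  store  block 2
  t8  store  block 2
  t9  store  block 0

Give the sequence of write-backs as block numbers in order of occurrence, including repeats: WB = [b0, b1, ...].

0: W B0 -> L0 miss  d=D]
1: R B0 -> L0 hit  d=D]
2: W B3 -> L1 miss  d=D]
3: W B3 -> L1 hit  d=D]
4: R B1 -> L1 miss wb->B3  d=-]
5: W B3 -> L1 miss  d=D]
6: W B2 -> L0 miss wb->B0  d=D]
7: W B2 -> L0 hit  d=D]
8: W B2 -> L0 hit  d=D]
9: W B0 -> L0 miss wb->B2  d=D]

WB = [3, 0, 2]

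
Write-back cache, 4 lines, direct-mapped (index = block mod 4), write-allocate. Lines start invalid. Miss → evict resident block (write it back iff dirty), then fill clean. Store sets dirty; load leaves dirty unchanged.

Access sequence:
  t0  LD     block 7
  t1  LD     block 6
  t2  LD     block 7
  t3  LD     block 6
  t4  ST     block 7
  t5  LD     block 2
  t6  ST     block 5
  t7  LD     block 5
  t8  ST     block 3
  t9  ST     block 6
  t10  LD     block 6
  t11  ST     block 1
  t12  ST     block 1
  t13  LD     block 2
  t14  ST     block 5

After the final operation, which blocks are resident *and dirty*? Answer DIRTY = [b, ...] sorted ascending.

0: R B7 -> L3 miss  d=-]
1: R B6 -> L2 miss  d=-]
2: R B7 -> L3 hit  d=-]
3: R B6 -> L2 hit  d=-]
4: W B7 -> L3 hit  d=D]
5: R B2 -> L2 miss  d=-]
6: W B5 -> L1 miss  d=D]
7: R B5 -> L1 hit  d=D]
8: W B3 -> L3 miss wb->B7  d=D]
9: W B6 -> L2 miss  d=D]
10: R B6 -> L2 hit  d=D]
11: W B1 -> L1 miss wb->B5  d=D]
12: W B1 -> L1 hit  d=D]
13: R B2 -> L2 miss wb->B6  d=-]
14: W B5 -> L1 miss wb->B1  d=D]

DIRTY = [3, 5]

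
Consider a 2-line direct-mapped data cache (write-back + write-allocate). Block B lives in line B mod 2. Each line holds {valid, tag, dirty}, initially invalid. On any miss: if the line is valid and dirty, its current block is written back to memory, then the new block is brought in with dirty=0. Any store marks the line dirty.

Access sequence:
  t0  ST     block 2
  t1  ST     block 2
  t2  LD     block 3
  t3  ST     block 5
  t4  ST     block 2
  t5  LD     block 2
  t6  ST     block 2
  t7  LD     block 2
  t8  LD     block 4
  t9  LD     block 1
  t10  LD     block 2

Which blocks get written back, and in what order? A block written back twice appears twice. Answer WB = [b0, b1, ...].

  0 | W B2 → L0 miss [D]
  1 | W B2 → L0 hit [D]
  2 | R B3 → L1 miss [-]
  3 | W B5 → L1 miss [D]
  4 | W B2 → L0 hit [D]
  5 | R B2 → L0 hit [D]
  6 | W B2 → L0 hit [D]
  7 | R B2 → L0 hit [D]
  8 | R B4 → L0 miss wb→B2 [-]
  9 | R B1 → L1 miss wb→B5 [-]
  10 | R B2 → L0 miss [-]

WB = [2, 5]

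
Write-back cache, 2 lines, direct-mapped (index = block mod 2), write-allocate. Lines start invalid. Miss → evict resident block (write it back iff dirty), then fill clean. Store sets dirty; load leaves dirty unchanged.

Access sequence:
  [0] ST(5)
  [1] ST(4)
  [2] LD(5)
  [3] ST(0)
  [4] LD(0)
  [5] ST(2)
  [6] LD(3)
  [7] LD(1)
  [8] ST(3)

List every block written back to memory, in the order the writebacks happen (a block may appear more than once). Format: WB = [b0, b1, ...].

WB = [4, 0, 5]

0: W B5 -> L1 miss  d=D]
1: W B4 -> L0 miss  d=D]
2: R B5 -> L1 hit  d=D]
3: W B0 -> L0 miss wb->B4  d=D]
4: R B0 -> L0 hit  d=D]
5: W B2 -> L0 miss wb->B0  d=D]
6: R B3 -> L1 miss wb->B5  d=-]
7: R B1 -> L1 miss  d=-]
8: W B3 -> L1 miss  d=D]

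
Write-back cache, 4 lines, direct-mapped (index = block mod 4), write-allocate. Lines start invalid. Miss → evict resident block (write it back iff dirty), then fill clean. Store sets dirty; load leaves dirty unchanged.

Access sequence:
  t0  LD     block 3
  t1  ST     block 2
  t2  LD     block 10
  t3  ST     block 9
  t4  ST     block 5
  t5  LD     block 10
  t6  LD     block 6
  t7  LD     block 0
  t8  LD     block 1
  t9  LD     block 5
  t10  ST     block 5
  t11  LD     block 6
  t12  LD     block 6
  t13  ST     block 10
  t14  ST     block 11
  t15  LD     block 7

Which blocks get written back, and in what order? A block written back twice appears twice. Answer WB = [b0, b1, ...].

WB = [2, 9, 5, 11]

  0 | R B3 → L3 miss [-]
  1 | W B2 → L2 miss [D]
  2 | R B10 → L2 miss wb→B2 [-]
  3 | W B9 → L1 miss [D]
  4 | W B5 → L1 miss wb→B9 [D]
  5 | R B10 → L2 hit [-]
  6 | R B6 → L2 miss [-]
  7 | R B0 → L0 miss [-]
  8 | R B1 → L1 miss wb→B5 [-]
  9 | R B5 → L1 miss [-]
  10 | W B5 → L1 hit [D]
  11 | R B6 → L2 hit [-]
  12 | R B6 → L2 hit [-]
  13 | W B10 → L2 miss [D]
  14 | W B11 → L3 miss [D]
  15 | R B7 → L3 miss wb→B11 [-]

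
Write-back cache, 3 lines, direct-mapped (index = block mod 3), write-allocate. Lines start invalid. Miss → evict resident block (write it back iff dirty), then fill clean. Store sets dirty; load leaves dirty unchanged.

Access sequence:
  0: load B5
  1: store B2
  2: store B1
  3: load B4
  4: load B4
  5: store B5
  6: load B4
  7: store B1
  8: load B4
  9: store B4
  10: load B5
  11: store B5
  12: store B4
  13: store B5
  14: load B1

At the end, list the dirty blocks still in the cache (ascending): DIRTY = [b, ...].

  0 | R B5 → L2 miss [-]
  1 | W B2 → L2 miss [D]
  2 | W B1 → L1 miss [D]
  3 | R B4 → L1 miss wb→B1 [-]
  4 | R B4 → L1 hit [-]
  5 | W B5 → L2 miss wb→B2 [D]
  6 | R B4 → L1 hit [-]
  7 | W B1 → L1 miss [D]
  8 | R B4 → L1 miss wb→B1 [-]
  9 | W B4 → L1 hit [D]
  10 | R B5 → L2 hit [D]
  11 | W B5 → L2 hit [D]
  12 | W B4 → L1 hit [D]
  13 | W B5 → L2 hit [D]
  14 | R B1 → L1 miss wb→B4 [-]

DIRTY = [5]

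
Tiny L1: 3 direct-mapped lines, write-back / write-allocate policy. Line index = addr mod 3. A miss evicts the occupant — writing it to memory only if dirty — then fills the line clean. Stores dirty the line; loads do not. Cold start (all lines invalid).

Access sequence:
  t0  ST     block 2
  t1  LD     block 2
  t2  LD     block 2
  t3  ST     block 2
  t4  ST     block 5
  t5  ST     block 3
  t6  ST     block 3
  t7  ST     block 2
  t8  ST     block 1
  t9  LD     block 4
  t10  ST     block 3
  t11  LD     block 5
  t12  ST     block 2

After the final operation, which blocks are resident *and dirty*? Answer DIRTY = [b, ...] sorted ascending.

DIRTY = [2, 3]

0: W B2 → L2 miss [D]
1: R B2 → L2 hit [D]
2: R B2 → L2 hit [D]
3: W B2 → L2 hit [D]
4: W B5 → L2 miss wb→B2 [D]
5: W B3 → L0 miss [D]
6: W B3 → L0 hit [D]
7: W B2 → L2 miss wb→B5 [D]
8: W B1 → L1 miss [D]
9: R B4 → L1 miss wb→B1 [-]
10: W B3 → L0 hit [D]
11: R B5 → L2 miss wb→B2 [-]
12: W B2 → L2 miss [D]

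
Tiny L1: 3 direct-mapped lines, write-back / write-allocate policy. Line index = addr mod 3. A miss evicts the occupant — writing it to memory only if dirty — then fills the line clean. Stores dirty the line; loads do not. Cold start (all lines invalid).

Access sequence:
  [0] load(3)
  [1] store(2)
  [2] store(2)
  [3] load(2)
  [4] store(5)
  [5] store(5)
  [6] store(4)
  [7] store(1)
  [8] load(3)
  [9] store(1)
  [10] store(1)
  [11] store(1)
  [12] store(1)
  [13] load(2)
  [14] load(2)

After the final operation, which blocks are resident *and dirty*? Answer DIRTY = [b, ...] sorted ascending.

DIRTY = [1]

0: R B3 -> L0 miss  d=-]
1: W B2 -> L2 miss  d=D]
2: W B2 -> L2 hit  d=D]
3: R B2 -> L2 hit  d=D]
4: W B5 -> L2 miss wb->B2  d=D]
5: W B5 -> L2 hit  d=D]
6: W B4 -> L1 miss  d=D]
7: W B1 -> L1 miss wb->B4  d=D]
8: R B3 -> L0 hit  d=-]
9: W B1 -> L1 hit  d=D]
10: W B1 -> L1 hit  d=D]
11: W B1 -> L1 hit  d=D]
12: W B1 -> L1 hit  d=D]
13: R B2 -> L2 miss wb->B5  d=-]
14: R B2 -> L2 hit  d=-]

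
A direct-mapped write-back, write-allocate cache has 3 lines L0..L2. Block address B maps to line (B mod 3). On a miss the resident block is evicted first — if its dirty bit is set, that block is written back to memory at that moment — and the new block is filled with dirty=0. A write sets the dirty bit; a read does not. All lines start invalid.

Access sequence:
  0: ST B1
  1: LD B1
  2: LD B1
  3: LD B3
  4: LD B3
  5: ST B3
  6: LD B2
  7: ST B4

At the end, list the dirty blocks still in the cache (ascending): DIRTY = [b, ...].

  0 | W B1 → L1 miss [D]
  1 | R B1 → L1 hit [D]
  2 | R B1 → L1 hit [D]
  3 | R B3 → L0 miss [-]
  4 | R B3 → L0 hit [-]
  5 | W B3 → L0 hit [D]
  6 | R B2 → L2 miss [-]
  7 | W B4 → L1 miss wb→B1 [D]

DIRTY = [3, 4]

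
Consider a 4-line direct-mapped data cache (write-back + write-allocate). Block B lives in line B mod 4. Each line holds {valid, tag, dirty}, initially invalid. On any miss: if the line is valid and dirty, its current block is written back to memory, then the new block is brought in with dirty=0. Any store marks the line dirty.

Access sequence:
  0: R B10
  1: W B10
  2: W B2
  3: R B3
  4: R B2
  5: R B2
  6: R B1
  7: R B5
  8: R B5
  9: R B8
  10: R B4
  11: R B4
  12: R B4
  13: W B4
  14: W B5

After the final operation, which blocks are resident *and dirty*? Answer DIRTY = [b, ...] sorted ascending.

0: R B10 → L2 miss [-]
1: W B10 → L2 hit [D]
2: W B2 → L2 miss wb→B10 [D]
3: R B3 → L3 miss [-]
4: R B2 → L2 hit [D]
5: R B2 → L2 hit [D]
6: R B1 → L1 miss [-]
7: R B5 → L1 miss [-]
8: R B5 → L1 hit [-]
9: R B8 → L0 miss [-]
10: R B4 → L0 miss [-]
11: R B4 → L0 hit [-]
12: R B4 → L0 hit [-]
13: W B4 → L0 hit [D]
14: W B5 → L1 hit [D]

DIRTY = [2, 4, 5]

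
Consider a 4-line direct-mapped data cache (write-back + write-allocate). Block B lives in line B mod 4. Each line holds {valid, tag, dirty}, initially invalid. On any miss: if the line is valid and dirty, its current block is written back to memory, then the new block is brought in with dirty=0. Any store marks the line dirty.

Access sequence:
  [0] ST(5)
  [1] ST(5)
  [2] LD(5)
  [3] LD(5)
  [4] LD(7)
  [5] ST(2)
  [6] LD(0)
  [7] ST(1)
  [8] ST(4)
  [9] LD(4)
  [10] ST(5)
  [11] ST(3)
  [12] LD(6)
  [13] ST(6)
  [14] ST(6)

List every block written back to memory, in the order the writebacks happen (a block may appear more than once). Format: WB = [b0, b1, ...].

WB = [5, 1, 2]

  0 | W B5 → L1 miss [D]
  1 | W B5 → L1 hit [D]
  2 | R B5 → L1 hit [D]
  3 | R B5 → L1 hit [D]
  4 | R B7 → L3 miss [-]
  5 | W B2 → L2 miss [D]
  6 | R B0 → L0 miss [-]
  7 | W B1 → L1 miss wb→B5 [D]
  8 | W B4 → L0 miss [D]
  9 | R B4 → L0 hit [D]
  10 | W B5 → L1 miss wb→B1 [D]
  11 | W B3 → L3 miss [D]
  12 | R B6 → L2 miss wb→B2 [-]
  13 | W B6 → L2 hit [D]
  14 | W B6 → L2 hit [D]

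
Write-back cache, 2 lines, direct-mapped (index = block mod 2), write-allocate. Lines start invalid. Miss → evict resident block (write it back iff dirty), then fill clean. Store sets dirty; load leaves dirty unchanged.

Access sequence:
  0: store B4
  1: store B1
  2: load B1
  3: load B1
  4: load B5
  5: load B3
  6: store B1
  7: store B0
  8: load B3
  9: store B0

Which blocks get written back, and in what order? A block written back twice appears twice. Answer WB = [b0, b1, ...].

0: W B4 -> L0 miss  d=D]
1: W B1 -> L1 miss  d=D]
2: R B1 -> L1 hit  d=D]
3: R B1 -> L1 hit  d=D]
4: R B5 -> L1 miss wb->B1  d=-]
5: R B3 -> L1 miss  d=-]
6: W B1 -> L1 miss  d=D]
7: W B0 -> L0 miss wb->B4  d=D]
8: R B3 -> L1 miss wb->B1  d=-]
9: W B0 -> L0 hit  d=D]

WB = [1, 4, 1]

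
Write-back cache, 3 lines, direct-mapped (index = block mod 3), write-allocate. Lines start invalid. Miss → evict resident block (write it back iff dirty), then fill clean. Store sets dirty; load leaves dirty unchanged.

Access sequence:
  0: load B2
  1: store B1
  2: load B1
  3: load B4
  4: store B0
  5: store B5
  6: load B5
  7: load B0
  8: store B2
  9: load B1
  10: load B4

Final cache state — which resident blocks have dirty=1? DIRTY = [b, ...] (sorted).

0: R B2 → L2 miss [-]
1: W B1 → L1 miss [D]
2: R B1 → L1 hit [D]
3: R B4 → L1 miss wb→B1 [-]
4: W B0 → L0 miss [D]
5: W B5 → L2 miss [D]
6: R B5 → L2 hit [D]
7: R B0 → L0 hit [D]
8: W B2 → L2 miss wb→B5 [D]
9: R B1 → L1 miss [-]
10: R B4 → L1 miss [-]

DIRTY = [0, 2]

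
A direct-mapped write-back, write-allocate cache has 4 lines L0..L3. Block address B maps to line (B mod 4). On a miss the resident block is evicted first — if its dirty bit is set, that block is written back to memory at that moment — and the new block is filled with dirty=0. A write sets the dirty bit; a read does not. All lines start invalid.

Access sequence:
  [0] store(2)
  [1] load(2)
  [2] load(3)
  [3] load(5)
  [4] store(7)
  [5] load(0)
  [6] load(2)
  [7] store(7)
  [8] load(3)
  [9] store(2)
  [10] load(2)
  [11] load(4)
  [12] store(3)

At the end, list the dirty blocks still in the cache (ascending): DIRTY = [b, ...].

0: W B2 -> L2 miss  d=D]
1: R B2 -> L2 hit  d=D]
2: R B3 -> L3 miss  d=-]
3: R B5 -> L1 miss  d=-]
4: W B7 -> L3 miss  d=D]
5: R B0 -> L0 miss  d=-]
6: R B2 -> L2 hit  d=D]
7: W B7 -> L3 hit  d=D]
8: R B3 -> L3 miss wb->B7  d=-]
9: W B2 -> L2 hit  d=D]
10: R B2 -> L2 hit  d=D]
11: R B4 -> L0 miss  d=-]
12: W B3 -> L3 hit  d=D]

DIRTY = [2, 3]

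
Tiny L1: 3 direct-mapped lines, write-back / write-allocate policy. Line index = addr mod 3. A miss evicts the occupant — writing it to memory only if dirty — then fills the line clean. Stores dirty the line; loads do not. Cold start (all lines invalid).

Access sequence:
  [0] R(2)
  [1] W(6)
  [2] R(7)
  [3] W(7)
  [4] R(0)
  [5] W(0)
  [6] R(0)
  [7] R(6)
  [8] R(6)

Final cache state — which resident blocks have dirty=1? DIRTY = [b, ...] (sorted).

  0 | R B2 → L2 miss [-]
  1 | W B6 → L0 miss [D]
  2 | R B7 → L1 miss [-]
  3 | W B7 → L1 hit [D]
  4 | R B0 → L0 miss wb→B6 [-]
  5 | W B0 → L0 hit [D]
  6 | R B0 → L0 hit [D]
  7 | R B6 → L0 miss wb→B0 [-]
  8 | R B6 → L0 hit [-]

DIRTY = [7]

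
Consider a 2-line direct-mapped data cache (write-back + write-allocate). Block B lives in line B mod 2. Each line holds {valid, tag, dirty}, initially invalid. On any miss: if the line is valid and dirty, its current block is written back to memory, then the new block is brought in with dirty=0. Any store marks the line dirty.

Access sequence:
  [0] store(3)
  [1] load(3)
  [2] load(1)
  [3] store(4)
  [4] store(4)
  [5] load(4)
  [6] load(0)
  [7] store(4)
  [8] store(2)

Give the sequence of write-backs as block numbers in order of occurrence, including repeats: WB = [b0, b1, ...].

  0 | W B3 → L1 miss [D]
  1 | R B3 → L1 hit [D]
  2 | R B1 → L1 miss wb→B3 [-]
  3 | W B4 → L0 miss [D]
  4 | W B4 → L0 hit [D]
  5 | R B4 → L0 hit [D]
  6 | R B0 → L0 miss wb→B4 [-]
  7 | W B4 → L0 miss [D]
  8 | W B2 → L0 miss wb→B4 [D]

WB = [3, 4, 4]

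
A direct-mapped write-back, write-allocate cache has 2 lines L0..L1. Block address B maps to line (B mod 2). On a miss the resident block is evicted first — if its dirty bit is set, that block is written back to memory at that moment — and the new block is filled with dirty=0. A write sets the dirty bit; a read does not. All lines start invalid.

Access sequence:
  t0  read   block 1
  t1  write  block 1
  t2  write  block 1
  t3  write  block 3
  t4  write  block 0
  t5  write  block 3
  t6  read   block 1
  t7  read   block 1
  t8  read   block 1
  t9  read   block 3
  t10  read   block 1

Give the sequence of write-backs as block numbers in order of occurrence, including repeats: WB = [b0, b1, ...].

  0 | R B1 → L1 miss [-]
  1 | W B1 → L1 hit [D]
  2 | W B1 → L1 hit [D]
  3 | W B3 → L1 miss wb→B1 [D]
  4 | W B0 → L0 miss [D]
  5 | W B3 → L1 hit [D]
  6 | R B1 → L1 miss wb→B3 [-]
  7 | R B1 → L1 hit [-]
  8 | R B1 → L1 hit [-]
  9 | R B3 → L1 miss [-]
  10 | R B1 → L1 miss [-]

WB = [1, 3]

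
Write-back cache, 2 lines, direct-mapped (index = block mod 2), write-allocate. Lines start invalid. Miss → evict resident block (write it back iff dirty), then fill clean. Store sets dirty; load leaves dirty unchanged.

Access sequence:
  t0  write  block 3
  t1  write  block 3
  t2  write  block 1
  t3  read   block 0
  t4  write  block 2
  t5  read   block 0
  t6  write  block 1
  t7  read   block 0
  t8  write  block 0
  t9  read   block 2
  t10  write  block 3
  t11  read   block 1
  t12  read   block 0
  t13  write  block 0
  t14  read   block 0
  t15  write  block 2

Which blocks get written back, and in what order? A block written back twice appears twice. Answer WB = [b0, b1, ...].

0: W B3 → L1 miss [D]
1: W B3 → L1 hit [D]
2: W B1 → L1 miss wb→B3 [D]
3: R B0 → L0 miss [-]
4: W B2 → L0 miss [D]
5: R B0 → L0 miss wb→B2 [-]
6: W B1 → L1 hit [D]
7: R B0 → L0 hit [-]
8: W B0 → L0 hit [D]
9: R B2 → L0 miss wb→B0 [-]
10: W B3 → L1 miss wb→B1 [D]
11: R B1 → L1 miss wb→B3 [-]
12: R B0 → L0 miss [-]
13: W B0 → L0 hit [D]
14: R B0 → L0 hit [D]
15: W B2 → L0 miss wb→B0 [D]

WB = [3, 2, 0, 1, 3, 0]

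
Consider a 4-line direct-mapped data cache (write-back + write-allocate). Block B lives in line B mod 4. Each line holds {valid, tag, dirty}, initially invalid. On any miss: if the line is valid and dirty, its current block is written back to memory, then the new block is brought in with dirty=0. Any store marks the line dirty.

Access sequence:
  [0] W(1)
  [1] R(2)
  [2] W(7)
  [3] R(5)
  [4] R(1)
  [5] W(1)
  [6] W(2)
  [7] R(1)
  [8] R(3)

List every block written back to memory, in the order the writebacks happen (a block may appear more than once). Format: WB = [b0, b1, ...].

WB = [1, 7]

0: W B1 → L1 miss [D]
1: R B2 → L2 miss [-]
2: W B7 → L3 miss [D]
3: R B5 → L1 miss wb→B1 [-]
4: R B1 → L1 miss [-]
5: W B1 → L1 hit [D]
6: W B2 → L2 hit [D]
7: R B1 → L1 hit [D]
8: R B3 → L3 miss wb→B7 [-]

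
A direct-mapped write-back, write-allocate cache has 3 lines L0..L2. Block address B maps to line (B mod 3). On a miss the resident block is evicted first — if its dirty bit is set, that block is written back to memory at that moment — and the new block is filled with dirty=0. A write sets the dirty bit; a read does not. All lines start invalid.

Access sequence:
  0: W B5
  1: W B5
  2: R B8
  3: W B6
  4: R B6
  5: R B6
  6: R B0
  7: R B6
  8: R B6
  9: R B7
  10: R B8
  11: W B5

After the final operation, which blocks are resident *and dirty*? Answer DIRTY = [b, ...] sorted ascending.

DIRTY = [5]

  0 | W B5 → L2 miss [D]
  1 | W B5 → L2 hit [D]
  2 | R B8 → L2 miss wb→B5 [-]
  3 | W B6 → L0 miss [D]
  4 | R B6 → L0 hit [D]
  5 | R B6 → L0 hit [D]
  6 | R B0 → L0 miss wb→B6 [-]
  7 | R B6 → L0 miss [-]
  8 | R B6 → L0 hit [-]
  9 | R B7 → L1 miss [-]
  10 | R B8 → L2 hit [-]
  11 | W B5 → L2 miss [D]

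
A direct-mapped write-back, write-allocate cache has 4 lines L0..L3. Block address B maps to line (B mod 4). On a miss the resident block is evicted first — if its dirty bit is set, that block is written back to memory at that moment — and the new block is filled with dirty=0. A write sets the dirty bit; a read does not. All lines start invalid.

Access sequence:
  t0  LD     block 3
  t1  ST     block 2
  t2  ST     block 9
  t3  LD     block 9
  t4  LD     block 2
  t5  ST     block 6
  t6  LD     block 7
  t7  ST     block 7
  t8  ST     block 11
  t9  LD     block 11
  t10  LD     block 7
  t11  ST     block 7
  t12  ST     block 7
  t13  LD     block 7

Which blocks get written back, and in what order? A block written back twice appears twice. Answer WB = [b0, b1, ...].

0: R B3 → L3 miss [-]
1: W B2 → L2 miss [D]
2: W B9 → L1 miss [D]
3: R B9 → L1 hit [D]
4: R B2 → L2 hit [D]
5: W B6 → L2 miss wb→B2 [D]
6: R B7 → L3 miss [-]
7: W B7 → L3 hit [D]
8: W B11 → L3 miss wb→B7 [D]
9: R B11 → L3 hit [D]
10: R B7 → L3 miss wb→B11 [-]
11: W B7 → L3 hit [D]
12: W B7 → L3 hit [D]
13: R B7 → L3 hit [D]

WB = [2, 7, 11]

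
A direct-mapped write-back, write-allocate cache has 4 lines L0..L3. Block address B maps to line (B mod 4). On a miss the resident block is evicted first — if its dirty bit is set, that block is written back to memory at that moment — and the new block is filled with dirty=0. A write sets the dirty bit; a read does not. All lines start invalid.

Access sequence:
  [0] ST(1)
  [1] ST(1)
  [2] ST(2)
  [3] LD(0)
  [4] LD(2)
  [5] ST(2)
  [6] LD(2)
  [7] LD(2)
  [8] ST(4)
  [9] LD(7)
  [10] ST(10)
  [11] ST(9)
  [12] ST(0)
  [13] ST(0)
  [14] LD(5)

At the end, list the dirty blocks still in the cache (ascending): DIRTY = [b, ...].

DIRTY = [0, 10]

  0 | W B1 → L1 miss [D]
  1 | W B1 → L1 hit [D]
  2 | W B2 → L2 miss [D]
  3 | R B0 → L0 miss [-]
  4 | R B2 → L2 hit [D]
  5 | W B2 → L2 hit [D]
  6 | R B2 → L2 hit [D]
  7 | R B2 → L2 hit [D]
  8 | W B4 → L0 miss [D]
  9 | R B7 → L3 miss [-]
  10 | W B10 → L2 miss wb→B2 [D]
  11 | W B9 → L1 miss wb→B1 [D]
  12 | W B0 → L0 miss wb→B4 [D]
  13 | W B0 → L0 hit [D]
  14 | R B5 → L1 miss wb→B9 [-]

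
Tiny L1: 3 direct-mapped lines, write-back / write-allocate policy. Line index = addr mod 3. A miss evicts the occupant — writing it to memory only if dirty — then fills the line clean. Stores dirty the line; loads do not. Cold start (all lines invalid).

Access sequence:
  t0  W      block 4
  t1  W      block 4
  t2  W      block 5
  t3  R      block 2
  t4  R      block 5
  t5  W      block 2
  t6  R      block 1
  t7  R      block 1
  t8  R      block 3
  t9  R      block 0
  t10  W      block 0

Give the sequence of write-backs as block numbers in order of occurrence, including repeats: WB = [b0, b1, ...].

WB = [5, 4]

  0 | W B4 → L1 miss [D]
  1 | W B4 → L1 hit [D]
  2 | W B5 → L2 miss [D]
  3 | R B2 → L2 miss wb→B5 [-]
  4 | R B5 → L2 miss [-]
  5 | W B2 → L2 miss [D]
  6 | R B1 → L1 miss wb→B4 [-]
  7 | R B1 → L1 hit [-]
  8 | R B3 → L0 miss [-]
  9 | R B0 → L0 miss [-]
  10 | W B0 → L0 hit [D]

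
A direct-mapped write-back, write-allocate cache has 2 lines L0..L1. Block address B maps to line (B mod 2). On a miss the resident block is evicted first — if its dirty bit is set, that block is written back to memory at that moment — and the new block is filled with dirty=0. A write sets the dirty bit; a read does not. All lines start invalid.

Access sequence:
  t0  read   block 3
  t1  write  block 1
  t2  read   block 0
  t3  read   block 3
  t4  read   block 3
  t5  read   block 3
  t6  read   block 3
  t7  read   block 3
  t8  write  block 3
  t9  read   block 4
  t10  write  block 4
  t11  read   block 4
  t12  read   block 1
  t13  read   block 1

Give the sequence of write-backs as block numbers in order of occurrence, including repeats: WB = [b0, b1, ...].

WB = [1, 3]

0: R B3 → L1 miss [-]
1: W B1 → L1 miss [D]
2: R B0 → L0 miss [-]
3: R B3 → L1 miss wb→B1 [-]
4: R B3 → L1 hit [-]
5: R B3 → L1 hit [-]
6: R B3 → L1 hit [-]
7: R B3 → L1 hit [-]
8: W B3 → L1 hit [D]
9: R B4 → L0 miss [-]
10: W B4 → L0 hit [D]
11: R B4 → L0 hit [D]
12: R B1 → L1 miss wb→B3 [-]
13: R B1 → L1 hit [-]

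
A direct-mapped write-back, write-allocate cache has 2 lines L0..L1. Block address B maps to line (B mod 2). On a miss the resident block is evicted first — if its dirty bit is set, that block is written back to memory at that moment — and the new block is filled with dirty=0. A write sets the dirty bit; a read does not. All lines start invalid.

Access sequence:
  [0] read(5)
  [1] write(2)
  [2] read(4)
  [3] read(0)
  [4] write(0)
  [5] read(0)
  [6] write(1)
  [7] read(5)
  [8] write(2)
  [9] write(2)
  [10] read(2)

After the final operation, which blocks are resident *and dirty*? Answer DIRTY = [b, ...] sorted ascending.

DIRTY = [2]

0: R B5 -> L1 miss  d=-]
1: W B2 -> L0 miss  d=D]
2: R B4 -> L0 miss wb->B2  d=-]
3: R B0 -> L0 miss  d=-]
4: W B0 -> L0 hit  d=D]
5: R B0 -> L0 hit  d=D]
6: W B1 -> L1 miss  d=D]
7: R B5 -> L1 miss wb->B1  d=-]
8: W B2 -> L0 miss wb->B0  d=D]
9: W B2 -> L0 hit  d=D]
10: R B2 -> L0 hit  d=D]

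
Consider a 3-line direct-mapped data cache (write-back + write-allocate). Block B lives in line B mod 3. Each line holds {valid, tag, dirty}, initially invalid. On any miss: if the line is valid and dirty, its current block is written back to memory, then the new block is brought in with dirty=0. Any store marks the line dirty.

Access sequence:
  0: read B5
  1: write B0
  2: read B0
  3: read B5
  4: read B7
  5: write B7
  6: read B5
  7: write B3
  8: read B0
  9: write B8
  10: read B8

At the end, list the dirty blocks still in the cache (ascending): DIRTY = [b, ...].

0: R B5 -> L2 miss  d=-]
1: W B0 -> L0 miss  d=D]
2: R B0 -> L0 hit  d=D]
3: R B5 -> L2 hit  d=-]
4: R B7 -> L1 miss  d=-]
5: W B7 -> L1 hit  d=D]
6: R B5 -> L2 hit  d=-]
7: W B3 -> L0 miss wb->B0  d=D]
8: R B0 -> L0 miss wb->B3  d=-]
9: W B8 -> L2 miss  d=D]
10: R B8 -> L2 hit  d=D]

DIRTY = [7, 8]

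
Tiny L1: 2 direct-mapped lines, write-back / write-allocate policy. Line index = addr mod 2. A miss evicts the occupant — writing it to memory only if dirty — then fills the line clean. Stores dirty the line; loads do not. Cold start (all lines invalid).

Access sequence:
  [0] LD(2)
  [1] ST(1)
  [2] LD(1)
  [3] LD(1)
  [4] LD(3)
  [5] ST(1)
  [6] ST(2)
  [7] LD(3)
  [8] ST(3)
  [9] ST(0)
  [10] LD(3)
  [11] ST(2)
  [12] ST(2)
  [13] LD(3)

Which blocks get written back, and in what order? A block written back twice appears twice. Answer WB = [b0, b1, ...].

WB = [1, 1, 2, 0]

0: R B2 → L0 miss [-]
1: W B1 → L1 miss [D]
2: R B1 → L1 hit [D]
3: R B1 → L1 hit [D]
4: R B3 → L1 miss wb→B1 [-]
5: W B1 → L1 miss [D]
6: W B2 → L0 hit [D]
7: R B3 → L1 miss wb→B1 [-]
8: W B3 → L1 hit [D]
9: W B0 → L0 miss wb→B2 [D]
10: R B3 → L1 hit [D]
11: W B2 → L0 miss wb→B0 [D]
12: W B2 → L0 hit [D]
13: R B3 → L1 hit [D]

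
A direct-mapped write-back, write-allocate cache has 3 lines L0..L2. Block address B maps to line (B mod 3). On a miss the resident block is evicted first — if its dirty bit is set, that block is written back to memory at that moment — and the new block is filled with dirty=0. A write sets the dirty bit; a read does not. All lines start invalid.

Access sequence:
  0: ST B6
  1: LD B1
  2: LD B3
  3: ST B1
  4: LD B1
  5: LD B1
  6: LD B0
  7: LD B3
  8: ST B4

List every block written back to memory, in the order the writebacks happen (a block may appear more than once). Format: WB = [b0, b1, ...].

0: W B6 → L0 miss [D]
1: R B1 → L1 miss [-]
2: R B3 → L0 miss wb→B6 [-]
3: W B1 → L1 hit [D]
4: R B1 → L1 hit [D]
5: R B1 → L1 hit [D]
6: R B0 → L0 miss [-]
7: R B3 → L0 miss [-]
8: W B4 → L1 miss wb→B1 [D]

WB = [6, 1]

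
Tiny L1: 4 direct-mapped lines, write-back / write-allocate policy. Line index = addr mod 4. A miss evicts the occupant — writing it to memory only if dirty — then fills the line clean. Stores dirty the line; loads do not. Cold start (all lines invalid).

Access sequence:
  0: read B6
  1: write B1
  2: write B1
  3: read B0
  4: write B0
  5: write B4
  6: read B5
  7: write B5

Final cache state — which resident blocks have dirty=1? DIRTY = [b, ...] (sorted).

DIRTY = [4, 5]

0: R B6 → L2 miss [-]
1: W B1 → L1 miss [D]
2: W B1 → L1 hit [D]
3: R B0 → L0 miss [-]
4: W B0 → L0 hit [D]
5: W B4 → L0 miss wb→B0 [D]
6: R B5 → L1 miss wb→B1 [-]
7: W B5 → L1 hit [D]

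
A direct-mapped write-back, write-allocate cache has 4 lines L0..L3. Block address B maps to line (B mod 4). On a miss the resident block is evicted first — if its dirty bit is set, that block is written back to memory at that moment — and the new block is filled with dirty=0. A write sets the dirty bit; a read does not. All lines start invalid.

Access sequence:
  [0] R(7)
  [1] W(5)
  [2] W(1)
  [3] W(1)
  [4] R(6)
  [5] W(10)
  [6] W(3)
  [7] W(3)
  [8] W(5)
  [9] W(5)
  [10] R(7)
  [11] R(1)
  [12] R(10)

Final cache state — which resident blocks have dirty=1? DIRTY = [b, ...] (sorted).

DIRTY = [10]

0: R B7 → L3 miss [-]
1: W B5 → L1 miss [D]
2: W B1 → L1 miss wb→B5 [D]
3: W B1 → L1 hit [D]
4: R B6 → L2 miss [-]
5: W B10 → L2 miss [D]
6: W B3 → L3 miss [D]
7: W B3 → L3 hit [D]
8: W B5 → L1 miss wb→B1 [D]
9: W B5 → L1 hit [D]
10: R B7 → L3 miss wb→B3 [-]
11: R B1 → L1 miss wb→B5 [-]
12: R B10 → L2 hit [D]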